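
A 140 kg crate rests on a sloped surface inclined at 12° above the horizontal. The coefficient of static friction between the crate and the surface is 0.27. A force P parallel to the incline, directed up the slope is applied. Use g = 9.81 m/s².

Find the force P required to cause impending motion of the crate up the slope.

P ≈ 648 N

At impending motion up the slope, friction acts down-slope at its limit: f = μ_s N.
P is parallel to the surface, so N = m g cos θ = 1340 N.
Along the incline: P = m g sin θ + μ_s N = 286 + 0.27×1340 = 648 N.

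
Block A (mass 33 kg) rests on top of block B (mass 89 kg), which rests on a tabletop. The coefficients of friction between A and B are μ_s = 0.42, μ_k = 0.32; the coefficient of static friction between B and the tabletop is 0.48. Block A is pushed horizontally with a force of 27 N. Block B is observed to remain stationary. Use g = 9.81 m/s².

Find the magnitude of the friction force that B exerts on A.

f ≈ 27 N

Between the blocks, N₁ = m_A g = 323.7 N.
Maximum static friction on A from B: μ_s N₁ = 0.42×323.7 = 136 N.
Since P = 27 N ≤ 136 N, A does not slip on B; friction on A equals P = 27 N.
By Newton's third law B feels 27 N forward from A. With B stationary, the floor's static friction on B balances it: f₂ = 27 N (well within μ_s(m_A+m_B)g = 574.5 N).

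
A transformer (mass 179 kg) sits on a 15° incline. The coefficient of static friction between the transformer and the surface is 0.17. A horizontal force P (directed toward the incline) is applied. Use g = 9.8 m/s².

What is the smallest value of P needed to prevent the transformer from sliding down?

P_min ≈ 164 N

The transformer tends to slide down (tan θ > μ_s), so at the point of impending slip friction acts up-slope at its limit: f = μ_s N.
Perpendicular to the incline: N = m g cos θ + P sin θ.
Along the incline: P cos θ + μ_s N = m g sin θ, i.e. P cos θ + μ_s (m g cos θ + P sin θ) = m g sin θ.
Solving, P (cos θ + μ_s sin θ) = m g (sin θ − μ_s cos θ), so P = 1750×0.09461/1.01 = 164 N.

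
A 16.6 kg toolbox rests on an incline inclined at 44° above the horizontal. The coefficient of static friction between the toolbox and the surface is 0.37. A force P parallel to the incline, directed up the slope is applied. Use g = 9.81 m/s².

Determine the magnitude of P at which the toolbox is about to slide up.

At impending motion up the slope, friction acts down-slope at its limit: f = μ_s N.
P is parallel to the surface, so N = m g cos θ = 117 N.
Along the incline: P = m g sin θ + μ_s N = 113 + 0.37×117 = 156 N.

P ≈ 156 N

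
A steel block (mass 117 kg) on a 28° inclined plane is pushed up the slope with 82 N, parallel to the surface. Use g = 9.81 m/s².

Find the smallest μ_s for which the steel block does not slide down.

N = m g cos θ = 1013 N.
Friction must make up the shortfall along the incline: f = m g sin θ − P = 538.8 − 82 = 456.8 N.
At the threshold f = μ_s N, so μ_s,min = 456.8/1013 = 0.451.

μ_s,min ≈ 0.451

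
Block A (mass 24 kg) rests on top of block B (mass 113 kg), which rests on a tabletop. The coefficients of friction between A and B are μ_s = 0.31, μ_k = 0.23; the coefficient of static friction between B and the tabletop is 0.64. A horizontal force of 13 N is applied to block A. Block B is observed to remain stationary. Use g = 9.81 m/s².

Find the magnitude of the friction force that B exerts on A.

The normal force B exerts on A is simply A's weight, N₁ = 235.4 N.
Maximum static friction on A from B: μ_s N₁ = 0.31×235.4 = 72.99 N.
P = 13 N is within that limit, so A and B move together (both at rest); the A–B friction is simply f₁ = P = 13 N.
B experiences an equal 13 N forward from A (third law). B is in equilibrium, so the floor supplies f₂ = 13 N of static friction (limit μ_s(m_A+m_B)g = 860.1 N, not exceeded).

f ≈ 13 N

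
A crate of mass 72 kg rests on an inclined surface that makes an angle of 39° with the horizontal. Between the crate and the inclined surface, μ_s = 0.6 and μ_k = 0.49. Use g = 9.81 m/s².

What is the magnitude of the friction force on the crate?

f ≈ 269 N (up the incline)

Normal force: N = m g cos θ = 72 × 9.81 × cos 39° = 548.9 N.
For equilibrium along the incline, friction must balance the weight component: f = m g sin θ = 444.5 N up the slope.
The static-friction ceiling is μ_s N = 0.6 × 548.9 = 329.3 N.
Since |444.5| > 329.3 N, static friction cannot hold it; the crate slides down the incline and kinetic friction applies: f = μ_k N = 0.49 × 548.9 = 269 N.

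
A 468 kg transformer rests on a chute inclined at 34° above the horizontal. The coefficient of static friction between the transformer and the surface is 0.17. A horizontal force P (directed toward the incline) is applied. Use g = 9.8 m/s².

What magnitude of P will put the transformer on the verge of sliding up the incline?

P ≈ 4370 N

At impending motion up the slope, friction acts down-slope at its limit: f = μ_s N.
Perpendicular to the incline: N = m g cos θ + P sin θ.
Along the incline: P cos θ = m g sin θ + μ_s N = m g sin θ + μ_s (m g cos θ + P sin θ).
Solving, P (cos θ − μ_s sin θ) = m g (sin θ + μ_s cos θ), so P = 468×9.8×(sin 34° + 0.17 cos 34°)/(cos 34° − 0.17 sin 34°) = 4590×0.7001/0.734 = 4370 N.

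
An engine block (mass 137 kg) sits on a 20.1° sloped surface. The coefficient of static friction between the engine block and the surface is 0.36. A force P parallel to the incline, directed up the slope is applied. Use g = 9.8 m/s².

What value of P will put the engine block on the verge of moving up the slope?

At impending motion up the slope, friction acts down-slope at its limit: f = μ_s N.
P is parallel to the surface, so N = m g cos θ = 1260 N.
Along the incline: P = m g sin θ + μ_s N = 461 + 0.36×1260 = 915 N.

P ≈ 915 N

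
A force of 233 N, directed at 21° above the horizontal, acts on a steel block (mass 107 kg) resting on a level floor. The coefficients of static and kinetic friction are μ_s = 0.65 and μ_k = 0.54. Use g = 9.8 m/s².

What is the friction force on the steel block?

f ≈ 218 N

N = m g − P sin α = 1049 − 233×sin 21° = 965.1 N.
For equilibrium, f = P cos α = 233×cos 21° = 217.5 N.
μ_s N = 0.65 × 965.1 = 627.3 N.
Since 217.5 N does not exceed the limit, the steel block stays at rest and f = 218 N.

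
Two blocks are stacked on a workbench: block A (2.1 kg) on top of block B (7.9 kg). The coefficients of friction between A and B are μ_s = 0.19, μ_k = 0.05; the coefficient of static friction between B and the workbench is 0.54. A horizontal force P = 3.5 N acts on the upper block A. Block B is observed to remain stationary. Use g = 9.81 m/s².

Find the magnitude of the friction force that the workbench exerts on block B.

f ≈ 3.5 N

The normal force B exerts on A is simply A's weight, N₁ = 20.6 N.
Maximum static friction on A from B: μ_s N₁ = 0.19×20.6 = 3.914 N.
Since P = 3.5 N ≤ 3.914 N, A does not slip on B; friction on A equals P = 3.5 N.
By Newton's third law B feels 3.5 N forward from A. With B stationary, the floor's static friction on B balances it: f₂ = 3.5 N (well within μ_s(m_A+m_B)g = 52.97 N).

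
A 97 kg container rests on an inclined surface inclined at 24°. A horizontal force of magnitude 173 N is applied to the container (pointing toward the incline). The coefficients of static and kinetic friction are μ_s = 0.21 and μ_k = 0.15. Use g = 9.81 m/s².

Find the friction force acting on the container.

The horizontal push has a component P sin θ into the surface, so N = m g cos θ + P sin θ = 869.3 + 70.37 = 939.7 N.
Along the incline, the net driving force (taking up-slope positive) is P cos θ − m g sin θ = 158 − 387 = -229 N, so equilibrium requires friction f = 229 N (up-slope).
Maximum static friction: μ_s N = 0.21 × 939.7 = 197.3 N.
The required 229 N exceeds the static limit, so the container slides down-slope and f = μ_k N = 0.15×939.7 = 141 N.

f ≈ 141 N (up the incline)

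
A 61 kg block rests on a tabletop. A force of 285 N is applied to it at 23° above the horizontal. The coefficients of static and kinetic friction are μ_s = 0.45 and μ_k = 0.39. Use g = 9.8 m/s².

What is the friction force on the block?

f ≈ 190 N

Vertical equilibrium gives N = m g − P sin α = 486.4 N.
For equilibrium, f = P cos α = 285×cos 23° = 262.3 N.
The static-friction limit is μ_s N = 218.9 N.
262.3 > 218.9 N → the block slides; f = μ_k N = 0.39×486.4 = 190 N.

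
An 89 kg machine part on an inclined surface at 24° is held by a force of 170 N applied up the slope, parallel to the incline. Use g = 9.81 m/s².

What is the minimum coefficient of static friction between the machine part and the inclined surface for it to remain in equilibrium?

μ_s,min ≈ 0.232

N = m g cos θ = 797.6 N.
Friction must make up the shortfall along the incline: f = m g sin θ − P = 355.1 − 170 = 185.1 N.
At the threshold f = μ_s N, so μ_s,min = 185.1/797.6 = 0.232.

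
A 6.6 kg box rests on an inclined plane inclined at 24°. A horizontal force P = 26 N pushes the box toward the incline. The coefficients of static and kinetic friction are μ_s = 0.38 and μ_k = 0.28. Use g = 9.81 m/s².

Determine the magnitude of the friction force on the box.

f ≈ 2.58 N (up the incline)

The horizontal push has a component P sin θ into the surface, so N = m g cos θ + P sin θ = 59.15 + 10.58 = 69.72 N.
Parallel to the incline: P cos θ − m g sin θ = 23.75 − 26.33 = -2.582 N; the friction needed to balance this is 2.582 N acting up the slope.
The limit of static friction is μ_s N = 26.49 N.
Since 2.582 N is within the 26.49 N limit, the box stays put and friction is exactly 2.58 N.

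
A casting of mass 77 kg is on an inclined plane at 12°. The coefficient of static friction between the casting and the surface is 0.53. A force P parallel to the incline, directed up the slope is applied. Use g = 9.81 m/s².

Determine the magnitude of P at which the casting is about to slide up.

P ≈ 549 N

At impending motion up the slope, friction acts down-slope at its limit: f = μ_s N.
P is parallel to the surface, so N = m g cos θ = 739 N.
Along the incline: P = m g sin θ + μ_s N = 157 + 0.53×739 = 549 N.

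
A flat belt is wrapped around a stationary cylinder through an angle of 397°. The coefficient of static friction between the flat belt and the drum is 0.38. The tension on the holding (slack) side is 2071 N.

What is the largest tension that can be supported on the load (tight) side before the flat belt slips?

T_max ≈ 28800 N

At impending slip the capstan equation gives T₂/T₁ = e^{μβ} with β in radians.
β = 397° × π/180 = 6.929 rad.
e^{μβ} = e^{0.38×6.929} = 13.92.
T₂ = T₁ · e^{μβ} = 2071 × 13.92 = 28800 N.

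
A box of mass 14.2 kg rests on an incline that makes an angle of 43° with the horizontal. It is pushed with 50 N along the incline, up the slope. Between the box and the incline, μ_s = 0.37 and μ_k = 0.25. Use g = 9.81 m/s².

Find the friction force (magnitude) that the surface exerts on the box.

Normal force: N = m g cos θ = 14.2 × 9.81 × cos 43° = 101.9 N.
For equilibrium along the incline the friction force must supply f = m g sin θ − P = 95 − 50 = 45 N (positive meaning up-slope).
Static friction can supply at most μ_s N = 37.7 N.
|45| exceeds 37.7 N, so the box slips down-slope; friction is kinetic, f = μ_k N = 0.25×101.9 = 25.5 N.

f ≈ 25.5 N (up the incline)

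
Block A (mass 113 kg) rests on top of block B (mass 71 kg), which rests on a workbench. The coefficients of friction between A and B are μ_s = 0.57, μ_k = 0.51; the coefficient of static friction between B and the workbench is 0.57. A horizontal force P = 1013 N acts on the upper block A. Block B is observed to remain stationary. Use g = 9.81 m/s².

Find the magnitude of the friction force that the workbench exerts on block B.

The normal force B exerts on A is simply A's weight, N₁ = 1109 N.
Maximum static friction on A from B: μ_s N₁ = 0.57×1109 = 631.9 N.
Since P = 1013 N > 631.9 N, A slides on B; the A–B friction is kinetic: f₁ = μ_k N₁ = 0.51×1109 = 565 N.
By Newton's third law B feels 565 N forward from A. With B stationary, the floor's static friction on B balances it: f₂ = 565 N (well within μ_s(m_A+m_B)g = 1029 N).

f ≈ 565 N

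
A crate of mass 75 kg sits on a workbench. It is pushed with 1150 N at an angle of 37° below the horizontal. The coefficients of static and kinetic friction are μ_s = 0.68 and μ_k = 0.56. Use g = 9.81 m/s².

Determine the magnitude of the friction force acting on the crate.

f ≈ 918 N

N = m g + P sin α = 735.8 + 1150×sin 37° = 1428 N.
For equilibrium, f = P cos α = 1150×cos 37° = 918.4 N.
μ_s N = 0.68 × 1428 = 970.9 N.
Since 918.4 N does not exceed the limit, the crate stays at rest and f = 918 N.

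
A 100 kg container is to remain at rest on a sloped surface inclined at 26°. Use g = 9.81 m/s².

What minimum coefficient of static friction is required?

μ_s,min ≈ 0.488

At the slip threshold m g sin θ = μ_s m g cos θ, so μ_s,min = tan θ.
μ_s,min = tan 26° = 0.488.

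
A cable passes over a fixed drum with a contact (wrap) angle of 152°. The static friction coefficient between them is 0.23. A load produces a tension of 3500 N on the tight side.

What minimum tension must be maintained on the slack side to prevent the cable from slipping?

Capstan equation at impending slip: T_tight/T_slack = e^{μβ}.
β = 152° = 2.653 rad; e^{μβ} = e^{0.23×2.653} = 1.841.
T_slack = T_tight / e^{μβ} = 3500 / 1.841 = 1900 N.

T_min ≈ 1900 N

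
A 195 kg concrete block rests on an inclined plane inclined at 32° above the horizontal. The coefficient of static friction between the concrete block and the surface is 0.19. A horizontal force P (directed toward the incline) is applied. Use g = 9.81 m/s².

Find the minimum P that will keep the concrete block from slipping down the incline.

P_min ≈ 744 N

The concrete block tends to slide down (tan θ > μ_s), so at the point of impending slip friction acts up-slope at its limit: f = μ_s N.
Perpendicular to the incline: N = m g cos θ + P sin θ.
Along the incline: P cos θ + μ_s N = m g sin θ, i.e. P cos θ + μ_s (m g cos θ + P sin θ) = m g sin θ.
Solving, P (cos θ + μ_s sin θ) = m g (sin θ − μ_s cos θ), so P = 1910×0.3688/0.9487 = 744 N.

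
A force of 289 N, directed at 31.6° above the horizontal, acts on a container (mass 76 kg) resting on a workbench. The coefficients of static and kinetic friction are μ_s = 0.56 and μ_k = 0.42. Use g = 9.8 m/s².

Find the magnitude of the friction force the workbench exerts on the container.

f ≈ 246 N

The vertical component of P reduces the normal force: N = m g − P sin α = 744.8 − 151.4 = 593.4 N.
For equilibrium, f = P cos α = 289×cos 31.6° = 246.1 N.
μ_s N = 0.56 × 593.4 = 332.3 N.
Since 246.1 N does not exceed the limit, the container stays at rest and f = 246 N.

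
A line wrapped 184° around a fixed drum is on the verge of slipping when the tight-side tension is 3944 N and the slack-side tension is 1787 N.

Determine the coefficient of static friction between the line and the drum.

T₂/T₁ = e^{μβ} → μ = ln(T₂/T₁)/β.
β = 184° = 3.211 rad.
μ = ln(3944/1787)/3.211 = ln(2.207)/3.211 = 0.247.

μ ≈ 0.247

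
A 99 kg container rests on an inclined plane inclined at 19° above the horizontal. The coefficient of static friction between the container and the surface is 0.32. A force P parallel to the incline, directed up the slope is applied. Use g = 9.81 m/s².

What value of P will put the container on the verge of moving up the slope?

At impending motion up the slope, friction acts down-slope at its limit: f = μ_s N.
P is parallel to the surface, so N = m g cos θ = 918 N.
Along the incline: P = m g sin θ + μ_s N = 316 + 0.32×918 = 610 N.

P ≈ 610 N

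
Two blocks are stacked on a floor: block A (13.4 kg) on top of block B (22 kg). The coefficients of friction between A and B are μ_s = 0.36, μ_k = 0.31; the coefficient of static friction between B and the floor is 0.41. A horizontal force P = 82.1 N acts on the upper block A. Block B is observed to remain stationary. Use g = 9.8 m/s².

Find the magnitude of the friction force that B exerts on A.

The normal force B exerts on A is simply A's weight, N₁ = 131.3 N.
Maximum static friction on A from B: μ_s N₁ = 0.36×131.3 = 47.28 N.
P = 82.1 N exceeds that limit, so A slips over B and the interface friction becomes kinetic: f₁ = μ_k N₁ = 0.31×131.3 = 40.7 N.
By Newton's third law B feels 40.7 N forward from A. With B stationary, the floor's static friction on B balances it: f₂ = 40.7 N (well within μ_s(m_A+m_B)g = 142.2 N).

f ≈ 40.7 N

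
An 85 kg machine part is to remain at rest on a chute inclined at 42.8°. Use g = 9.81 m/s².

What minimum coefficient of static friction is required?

μ_s,min ≈ 0.926

At the slip threshold m g sin θ = μ_s m g cos θ, so μ_s,min = tan θ.
μ_s,min = tan 42.8° = 0.926.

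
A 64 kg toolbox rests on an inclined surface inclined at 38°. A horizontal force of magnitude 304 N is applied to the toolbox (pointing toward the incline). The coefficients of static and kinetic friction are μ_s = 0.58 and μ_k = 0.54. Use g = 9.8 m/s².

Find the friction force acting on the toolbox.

Resolve perpendicular to the incline: N = m g cos θ + P sin θ = 64×9.8×cos 38° + 304×sin 38° = 681.4 N.
Along the incline, the net driving force (taking up-slope positive) is P cos θ − m g sin θ = 239.6 − 386.1 = -146.6 N, so equilibrium requires friction f = 146.6 N (up-slope).
Maximum static friction: μ_s N = 0.58 × 681.4 = 395.2 N.
Since 146.6 N is within the 395.2 N limit, the toolbox stays put and friction is exactly 147 N.

f ≈ 147 N (up the incline)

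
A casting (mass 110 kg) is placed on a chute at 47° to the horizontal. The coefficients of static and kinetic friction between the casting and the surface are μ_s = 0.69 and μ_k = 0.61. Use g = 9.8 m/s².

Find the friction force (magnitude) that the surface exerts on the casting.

Normal force: N = m g cos θ = 110 × 9.8 × cos 47° = 735.2 N.
For equilibrium along the incline, friction must balance the weight component: f = m g sin θ = 788.4 N up the slope.
Maximum static friction available: μ_s N = 0.69 × 735.2 = 507.3 N.
|788.4| exceeds 507.3 N, so the casting slips down-slope; friction is kinetic, f = μ_k N = 0.61×735.2 = 448 N.

f ≈ 448 N (up the incline)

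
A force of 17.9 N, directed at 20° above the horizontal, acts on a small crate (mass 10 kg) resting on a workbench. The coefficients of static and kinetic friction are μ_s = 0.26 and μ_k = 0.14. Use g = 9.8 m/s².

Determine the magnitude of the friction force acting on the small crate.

f ≈ 16.8 N

N = m g − P sin α = 98 − 17.9×sin 20° = 91.88 N.
The horizontal driving force is P cos α = 16.82 N, so equilibrium needs friction f = 16.82 N.
The static-friction limit is μ_s N = 23.89 N.
Since 16.82 N does not exceed the limit, the small crate stays at rest and f = 16.8 N.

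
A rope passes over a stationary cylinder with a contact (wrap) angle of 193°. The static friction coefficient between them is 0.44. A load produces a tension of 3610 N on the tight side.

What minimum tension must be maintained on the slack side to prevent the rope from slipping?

Capstan equation at impending slip: T_tight/T_slack = e^{μβ}.
β = 193° = 3.368 rad; e^{μβ} = e^{0.44×3.368} = 4.402.
T_slack = T_tight / e^{μβ} = 3610 / 4.402 = 820 N.

T_min ≈ 820 N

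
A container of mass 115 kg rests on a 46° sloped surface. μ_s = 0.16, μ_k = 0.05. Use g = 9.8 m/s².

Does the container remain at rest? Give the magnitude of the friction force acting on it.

N = m g cos θ = 783 N.
Down-slope weight component: m g sin θ = 811 N.
μ_s N = 125 N.
811 > 125 N, so it slides; kinetic friction f = μ_k N = 0.05×783 = 39.1 N.

f ≈ 39.1 N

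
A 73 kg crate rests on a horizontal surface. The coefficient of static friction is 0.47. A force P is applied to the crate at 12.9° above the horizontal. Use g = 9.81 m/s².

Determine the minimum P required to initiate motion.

N = m g − P sin α (the pull lifts the crate).
At impending slip, P cos α = μ_s N = μ_s (m g − P sin α).
Solving: P (cos α + μ_s sin α) = μ_s m g → P = 0.47×716/(cos 12.9° + 0.47 sin 12.9°) = 337/1.08 = 312 N.

P ≈ 312 N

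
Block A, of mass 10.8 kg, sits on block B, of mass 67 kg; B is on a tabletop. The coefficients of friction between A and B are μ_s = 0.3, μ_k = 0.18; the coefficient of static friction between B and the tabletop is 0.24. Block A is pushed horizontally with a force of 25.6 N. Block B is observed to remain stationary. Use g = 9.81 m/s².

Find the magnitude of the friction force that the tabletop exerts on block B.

Normal force at the A–B interface: N₁ = m_A g = 105.9 N.
So the A–B interface can sustain at most μ_s N₁ = 31.78 N of static friction.
Since P = 25.6 N ≤ 31.78 N, A does not slip on B; friction on A equals P = 25.6 N.
B experiences an equal 25.6 N forward from A (third law). B is in equilibrium, so the floor supplies f₂ = 25.6 N of static friction (limit μ_s(m_A+m_B)g = 183.2 N, not exceeded).

f ≈ 25.6 N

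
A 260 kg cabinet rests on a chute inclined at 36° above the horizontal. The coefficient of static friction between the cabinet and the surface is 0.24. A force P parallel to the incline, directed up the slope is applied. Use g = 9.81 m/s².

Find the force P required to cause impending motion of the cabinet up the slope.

P ≈ 1990 N

At impending motion up the slope, friction acts down-slope at its limit: f = μ_s N.
P is parallel to the surface, so N = m g cos θ = 2060 N.
Along the incline: P = m g sin θ + μ_s N = 1500 + 0.24×2060 = 1990 N.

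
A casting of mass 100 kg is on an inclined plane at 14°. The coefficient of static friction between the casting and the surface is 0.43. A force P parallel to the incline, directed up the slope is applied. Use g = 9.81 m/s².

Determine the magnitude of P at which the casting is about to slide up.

P ≈ 647 N

At impending motion up the slope, friction acts down-slope at its limit: f = μ_s N.
P is parallel to the surface, so N = m g cos θ = 952 N.
Along the incline: P = m g sin θ + μ_s N = 237 + 0.43×952 = 647 N.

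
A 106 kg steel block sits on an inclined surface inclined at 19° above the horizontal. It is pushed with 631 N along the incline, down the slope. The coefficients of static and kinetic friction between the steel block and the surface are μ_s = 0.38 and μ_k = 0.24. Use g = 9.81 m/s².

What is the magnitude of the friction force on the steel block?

f ≈ 236 N (up the incline)

Perpendicular to the surface, N = m g cos θ = 106·9.81·cos 19° = 983.2 N.
For equilibrium along the incline the friction force must supply f = m g sin θ + P = 338.5 + 631 = 969.5 N (positive meaning up-slope).
The static-friction ceiling is μ_s N = 0.38 × 983.2 = 373.6 N.
Since |969.5| > 373.6 N, static friction cannot hold it; the steel block slides down the incline and kinetic friction applies: f = μ_k N = 0.24 × 983.2 = 236 N.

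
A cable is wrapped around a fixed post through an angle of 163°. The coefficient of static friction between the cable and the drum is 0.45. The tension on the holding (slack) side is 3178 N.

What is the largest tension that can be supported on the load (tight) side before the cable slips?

T_max ≈ 11400 N

At impending slip the capstan equation gives T₂/T₁ = e^{μβ} with β in radians.
β = 163° × π/180 = 2.845 rad.
e^{μβ} = e^{0.45×2.845} = 3.597.
T₂ = T₁ · e^{μβ} = 3178 × 3.597 = 11400 N.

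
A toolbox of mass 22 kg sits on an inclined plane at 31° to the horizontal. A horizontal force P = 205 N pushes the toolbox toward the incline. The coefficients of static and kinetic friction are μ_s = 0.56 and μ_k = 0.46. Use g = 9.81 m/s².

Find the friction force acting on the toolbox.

Resolve perpendicular to the incline: N = m g cos θ + P sin θ = 22×9.81×cos 31° + 205×sin 31° = 290.6 N.
Along the incline, the net driving force (taking up-slope positive) is P cos θ − m g sin θ = 175.7 − 111.2 = 64.56 N, so equilibrium requires friction f = -64.56 N (down-slope).
The limit of static friction is μ_s N = 162.7 N.
|f_req| = 64.56 ≤ 162.7 N → the toolbox is in equilibrium; friction equals the required value.

f ≈ 64.6 N (down the incline)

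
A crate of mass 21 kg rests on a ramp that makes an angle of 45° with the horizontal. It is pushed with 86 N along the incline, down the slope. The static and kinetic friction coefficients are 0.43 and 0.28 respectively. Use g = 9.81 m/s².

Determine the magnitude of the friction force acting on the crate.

Normal force: N = m g cos θ = 21 × 9.81 × cos 45° = 145.7 N.
For equilibrium along the incline the friction force must supply f = m g sin θ + P = 145.7 + 86 = 231.7 N (positive meaning up-slope).
The static-friction ceiling is μ_s N = 0.43 × 145.7 = 62.64 N.
|231.7| exceeds 62.64 N, so the crate slips down-slope; friction is kinetic, f = μ_k N = 0.28×145.7 = 40.8 N.

f ≈ 40.8 N (up the incline)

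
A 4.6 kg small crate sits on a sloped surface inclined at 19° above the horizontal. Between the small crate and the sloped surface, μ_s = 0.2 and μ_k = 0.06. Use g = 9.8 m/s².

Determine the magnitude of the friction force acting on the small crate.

f ≈ 2.56 N (up the incline)

Perpendicular to the surface, N = m g cos θ = 4.6·9.8·cos 19° = 42.62 N.
For equilibrium along the incline, friction must balance the weight component: f = m g sin θ = 14.68 N up the slope.
Maximum static friction available: μ_s N = 0.2 × 42.62 = 8.525 N.
Since |14.68| > 8.525 N, static friction cannot hold it; the small crate slides down the incline and kinetic friction applies: f = μ_k N = 0.06 × 42.62 = 2.56 N.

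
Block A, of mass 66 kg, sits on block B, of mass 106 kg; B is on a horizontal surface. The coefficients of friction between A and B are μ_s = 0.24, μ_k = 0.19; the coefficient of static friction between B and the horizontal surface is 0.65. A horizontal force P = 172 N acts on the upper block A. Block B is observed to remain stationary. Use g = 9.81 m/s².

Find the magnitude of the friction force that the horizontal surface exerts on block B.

The normal force B exerts on A is simply A's weight, N₁ = 647.5 N.
Maximum static friction on A from B: μ_s N₁ = 0.24×647.5 = 155.4 N.
P = 172 N exceeds that limit, so A slips over B and the interface friction becomes kinetic: f₁ = μ_k N₁ = 0.19×647.5 = 123 N.
B experiences an equal 123 N forward from A (third law). B is in equilibrium, so the floor supplies f₂ = 123 N of static friction (limit μ_s(m_A+m_B)g = 1097 N, not exceeded).

f ≈ 123 N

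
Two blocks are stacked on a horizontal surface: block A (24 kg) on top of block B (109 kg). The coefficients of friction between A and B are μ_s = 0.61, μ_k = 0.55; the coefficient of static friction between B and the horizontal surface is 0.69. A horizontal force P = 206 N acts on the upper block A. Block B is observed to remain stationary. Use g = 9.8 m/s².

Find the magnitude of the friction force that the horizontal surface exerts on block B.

Normal force at the A–B interface: N₁ = m_A g = 235.2 N.
Maximum static friction on A from B: μ_s N₁ = 0.61×235.2 = 143.5 N.
P = 206 N exceeds that limit, so A slips over B and the interface friction becomes kinetic: f₁ = μ_k N₁ = 0.55×235.2 = 129 N.
By Newton's third law B feels 129 N forward from A. With B stationary, the floor's static friction on B balances it: f₂ = 129 N (well within μ_s(m_A+m_B)g = 899.3 N).

f ≈ 129 N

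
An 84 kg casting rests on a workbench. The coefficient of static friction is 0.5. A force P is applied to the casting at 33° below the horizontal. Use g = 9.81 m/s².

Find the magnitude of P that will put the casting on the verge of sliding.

P ≈ 727 N

N = m g + P sin α (the push presses the casting into the workbench).
At impending slip, P cos α = μ_s N = μ_s (m g + P sin α).
Solving: P (cos α − μ_s sin α) = μ_s m g → P = 0.5×824/(cos 33° − 0.5 sin 33°) = 412/0.5664 = 727 N.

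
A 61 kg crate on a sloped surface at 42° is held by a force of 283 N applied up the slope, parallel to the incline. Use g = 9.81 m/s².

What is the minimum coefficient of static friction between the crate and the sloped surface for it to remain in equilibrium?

μ_s,min ≈ 0.264

N = m g cos θ = 444.7 N.
Friction must make up the shortfall along the incline: f = m g sin θ − P = 400.4 − 283 = 117.4 N.
At the threshold f = μ_s N, so μ_s,min = 117.4/444.7 = 0.264.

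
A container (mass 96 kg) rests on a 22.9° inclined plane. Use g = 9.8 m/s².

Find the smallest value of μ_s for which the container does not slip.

At the slip threshold m g sin θ = μ_s m g cos θ, so μ_s,min = tan θ.
μ_s,min = tan 22.9° = 0.422.

μ_s,min ≈ 0.422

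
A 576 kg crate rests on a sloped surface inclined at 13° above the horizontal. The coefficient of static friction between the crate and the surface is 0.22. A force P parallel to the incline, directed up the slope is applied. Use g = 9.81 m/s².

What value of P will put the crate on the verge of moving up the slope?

P ≈ 2480 N

At impending motion up the slope, friction acts down-slope at its limit: f = μ_s N.
P is parallel to the surface, so N = m g cos θ = 5510 N.
Along the incline: P = m g sin θ + μ_s N = 1270 + 0.22×5510 = 2480 N.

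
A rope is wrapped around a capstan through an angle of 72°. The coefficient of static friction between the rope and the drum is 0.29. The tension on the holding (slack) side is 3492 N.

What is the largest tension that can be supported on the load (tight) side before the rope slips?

T_max ≈ 5030 N

At impending slip the capstan equation gives T₂/T₁ = e^{μβ} with β in radians.
β = 72° × π/180 = 1.257 rad.
e^{μβ} = e^{0.29×1.257} = 1.44.
T₂ = T₁ · e^{μβ} = 3492 × 1.44 = 5030 N.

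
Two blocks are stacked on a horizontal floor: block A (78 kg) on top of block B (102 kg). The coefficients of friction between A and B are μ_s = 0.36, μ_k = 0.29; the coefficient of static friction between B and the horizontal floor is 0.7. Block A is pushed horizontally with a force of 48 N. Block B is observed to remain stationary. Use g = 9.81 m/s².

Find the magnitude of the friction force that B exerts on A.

f ≈ 48 N

The normal force B exerts on A is simply A's weight, N₁ = 765.2 N.
Maximum static friction on A from B: μ_s N₁ = 0.36×765.2 = 275.5 N.
Since P = 48 N ≤ 275.5 N, A does not slip on B; friction on A equals P = 48 N.
By Newton's third law B feels 48 N forward from A. With B stationary, the floor's static friction on B balances it: f₂ = 48 N (well within μ_s(m_A+m_B)g = 1236 N).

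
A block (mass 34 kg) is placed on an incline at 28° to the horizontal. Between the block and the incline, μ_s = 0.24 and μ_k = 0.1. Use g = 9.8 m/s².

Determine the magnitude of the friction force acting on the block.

f ≈ 29.4 N (up the incline)

The normal reaction is N = m g cos θ = 294.2 N.
For equilibrium along the incline, friction must balance the weight component: f = m g sin θ = 156.4 N up the slope.
The static-friction ceiling is μ_s N = 0.24 × 294.2 = 70.61 N.
|156.4| exceeds 70.61 N, so the block slips down-slope; friction is kinetic, f = μ_k N = 0.1×294.2 = 29.4 N.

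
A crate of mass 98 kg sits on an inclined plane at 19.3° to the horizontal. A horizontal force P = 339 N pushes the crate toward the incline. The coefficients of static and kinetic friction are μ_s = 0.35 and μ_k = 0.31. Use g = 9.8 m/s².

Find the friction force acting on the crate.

The horizontal push has a component P sin θ into the surface, so N = m g cos θ + P sin θ = 906.4 + 112 = 1018 N.
Parallel to the incline: P cos θ − m g sin θ = 319.9 − 317.4 = 2.522 N; the friction needed to balance this is 2.522 N acting down the slope.
The limit of static friction is μ_s N = 356.5 N.
|f_req| = 2.522 ≤ 356.5 N → the crate is in equilibrium; friction equals the required value.

f ≈ 2.52 N (down the incline)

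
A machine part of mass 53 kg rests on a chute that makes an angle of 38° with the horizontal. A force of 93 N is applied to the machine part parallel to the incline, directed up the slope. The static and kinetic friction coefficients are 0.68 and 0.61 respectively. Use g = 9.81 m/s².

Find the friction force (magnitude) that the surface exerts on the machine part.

The normal reaction is N = m g cos θ = 409.7 N.
Parallel to the incline, ΣF = 0 gives f = m g sin θ − P = 320.1 − 93 = 227.1 N (up-slope positive).
Static friction can supply at most μ_s N = 278.6 N.
Since |227.1| ≤ 278.6 N, no slip — friction simply equals what equilibrium demands.

f ≈ 227 N (up the incline)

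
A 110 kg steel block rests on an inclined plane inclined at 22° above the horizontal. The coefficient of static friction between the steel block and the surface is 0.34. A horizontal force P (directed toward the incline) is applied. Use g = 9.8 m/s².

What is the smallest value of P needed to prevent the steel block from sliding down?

P_min ≈ 60.7 N

The steel block tends to slide down (tan θ > μ_s), so at the point of impending slip friction acts up-slope at its limit: f = μ_s N.
Perpendicular to the incline: N = m g cos θ + P sin θ.
Along the incline: P cos θ + μ_s N = m g sin θ, i.e. P cos θ + μ_s (m g cos θ + P sin θ) = m g sin θ.
Solving, P (cos θ + μ_s sin θ) = m g (sin θ − μ_s cos θ), so P = 1080×0.05936/1.055 = 60.7 N.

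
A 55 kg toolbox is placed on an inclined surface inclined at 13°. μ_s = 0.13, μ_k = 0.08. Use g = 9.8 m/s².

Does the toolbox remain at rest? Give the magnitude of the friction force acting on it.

f ≈ 42 N

N = m g cos θ = 525 N.
Down-slope weight component: m g sin θ = 121 N.
μ_s N = 68.3 N.
121 > 68.3 N, so it slides; kinetic friction f = μ_k N = 0.08×525 = 42 N.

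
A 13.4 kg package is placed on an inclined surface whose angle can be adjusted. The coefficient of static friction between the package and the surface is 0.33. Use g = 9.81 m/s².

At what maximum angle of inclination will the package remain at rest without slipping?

θ_max ≈ 18.3°

At the slip threshold, m g sin θ = μ_s · m g cos θ, so tan θ = μ_s.
θ_max = arctan(0.33) = 18.3°.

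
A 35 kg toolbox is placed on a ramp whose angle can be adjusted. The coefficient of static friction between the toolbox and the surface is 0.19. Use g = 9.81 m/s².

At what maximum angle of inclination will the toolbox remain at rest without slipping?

θ_max ≈ 10.8°

At the slip threshold, m g sin θ = μ_s · m g cos θ, so tan θ = μ_s.
θ_max = arctan(0.19) = 10.8°.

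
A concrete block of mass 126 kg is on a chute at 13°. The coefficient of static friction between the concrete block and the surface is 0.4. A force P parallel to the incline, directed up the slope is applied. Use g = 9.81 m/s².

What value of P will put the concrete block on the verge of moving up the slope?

At impending motion up the slope, friction acts down-slope at its limit: f = μ_s N.
P is parallel to the surface, so N = m g cos θ = 1200 N.
Along the incline: P = m g sin θ + μ_s N = 278 + 0.4×1200 = 760 N.

P ≈ 760 N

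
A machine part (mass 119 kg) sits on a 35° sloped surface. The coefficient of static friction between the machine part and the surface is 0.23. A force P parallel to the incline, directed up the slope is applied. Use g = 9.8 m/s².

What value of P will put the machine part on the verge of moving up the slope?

P ≈ 889 N

At impending motion up the slope, friction acts down-slope at its limit: f = μ_s N.
P is parallel to the surface, so N = m g cos θ = 955 N.
Along the incline: P = m g sin θ + μ_s N = 669 + 0.23×955 = 889 N.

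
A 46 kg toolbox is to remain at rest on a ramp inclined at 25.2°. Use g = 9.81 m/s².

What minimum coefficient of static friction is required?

μ_s,min ≈ 0.471

At the slip threshold m g sin θ = μ_s m g cos θ, so μ_s,min = tan θ.
μ_s,min = tan 25.2° = 0.471.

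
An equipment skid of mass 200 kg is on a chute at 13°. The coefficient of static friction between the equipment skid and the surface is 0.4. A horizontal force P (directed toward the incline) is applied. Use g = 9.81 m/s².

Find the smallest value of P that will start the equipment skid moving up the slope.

P ≈ 1360 N

At impending motion up the slope, friction acts down-slope at its limit: f = μ_s N.
Perpendicular to the incline: N = m g cos θ + P sin θ.
Along the incline: P cos θ = m g sin θ + μ_s N = m g sin θ + μ_s (m g cos θ + P sin θ).
Solving, P (cos θ − μ_s sin θ) = m g (sin θ + μ_s cos θ), so P = 200×9.81×(sin 13° + 0.4 cos 13°)/(cos 13° − 0.4 sin 13°) = 1960×0.6147/0.8844 = 1360 N.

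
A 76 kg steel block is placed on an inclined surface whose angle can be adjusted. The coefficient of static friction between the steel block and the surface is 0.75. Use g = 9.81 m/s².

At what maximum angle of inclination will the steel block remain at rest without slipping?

At the slip threshold, m g sin θ = μ_s · m g cos θ, so tan θ = μ_s.
θ_max = arctan(0.75) = 36.9°.

θ_max ≈ 36.9°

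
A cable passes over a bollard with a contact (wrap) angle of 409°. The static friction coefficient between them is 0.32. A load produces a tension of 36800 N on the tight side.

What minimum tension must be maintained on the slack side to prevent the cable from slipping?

Capstan equation at impending slip: T_tight/T_slack = e^{μβ}.
β = 409° = 7.138 rad; e^{μβ} = e^{0.32×7.138} = 9.819.
T_slack = T_tight / e^{μβ} = 36800 / 9.819 = 3750 N.

T_min ≈ 3750 N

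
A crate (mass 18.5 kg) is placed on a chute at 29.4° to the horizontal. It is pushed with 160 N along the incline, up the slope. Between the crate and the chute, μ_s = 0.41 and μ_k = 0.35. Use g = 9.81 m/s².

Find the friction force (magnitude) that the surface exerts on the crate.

Perpendicular to the surface, N = m g cos θ = 18.5·9.81·cos 29.4° = 158.1 N.
The friction needed for equilibrium is m g sin θ − P = 89.09 − 160 = -70.91 N, measured positive up-slope.
Static friction can supply at most μ_s N = 64.83 N.
|-70.91| exceeds 64.83 N, so the crate slips up-slope; friction is kinetic, f = μ_k N = 0.35×158.1 = 55.3 N.

f ≈ 55.3 N (down the incline)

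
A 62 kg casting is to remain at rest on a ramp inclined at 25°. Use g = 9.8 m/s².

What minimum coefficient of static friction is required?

μ_s,min ≈ 0.466

At the slip threshold m g sin θ = μ_s m g cos θ, so μ_s,min = tan θ.
μ_s,min = tan 25° = 0.466.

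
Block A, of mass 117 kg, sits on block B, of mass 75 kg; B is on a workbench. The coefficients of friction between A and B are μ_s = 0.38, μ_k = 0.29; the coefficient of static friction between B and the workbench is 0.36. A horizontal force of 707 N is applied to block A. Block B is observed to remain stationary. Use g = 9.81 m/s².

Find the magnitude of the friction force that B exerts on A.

f ≈ 333 N

The normal force B exerts on A is simply A's weight, N₁ = 1148 N.
So the A–B interface can sustain at most μ_s N₁ = 436.2 N of static friction.
Since P = 707 N > 436.2 N, A slides on B; the A–B friction is kinetic: f₁ = μ_k N₁ = 0.29×1148 = 333 N.
B experiences an equal 333 N forward from A (third law). B is in equilibrium, so the floor supplies f₂ = 333 N of static friction (limit μ_s(m_A+m_B)g = 678.1 N, not exceeded).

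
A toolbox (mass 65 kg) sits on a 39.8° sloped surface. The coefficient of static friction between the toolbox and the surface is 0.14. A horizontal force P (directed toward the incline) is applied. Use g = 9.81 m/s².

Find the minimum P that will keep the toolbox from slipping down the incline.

P_min ≈ 396 N

The toolbox tends to slide down (tan θ > μ_s), so at the point of impending slip friction acts up-slope at its limit: f = μ_s N.
Perpendicular to the incline: N = m g cos θ + P sin θ.
Along the incline: P cos θ + μ_s N = m g sin θ, i.e. P cos θ + μ_s (m g cos θ + P sin θ) = m g sin θ.
Solving, P (cos θ + μ_s sin θ) = m g (sin θ − μ_s cos θ), so P = 638×0.5326/0.8579 = 396 N.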